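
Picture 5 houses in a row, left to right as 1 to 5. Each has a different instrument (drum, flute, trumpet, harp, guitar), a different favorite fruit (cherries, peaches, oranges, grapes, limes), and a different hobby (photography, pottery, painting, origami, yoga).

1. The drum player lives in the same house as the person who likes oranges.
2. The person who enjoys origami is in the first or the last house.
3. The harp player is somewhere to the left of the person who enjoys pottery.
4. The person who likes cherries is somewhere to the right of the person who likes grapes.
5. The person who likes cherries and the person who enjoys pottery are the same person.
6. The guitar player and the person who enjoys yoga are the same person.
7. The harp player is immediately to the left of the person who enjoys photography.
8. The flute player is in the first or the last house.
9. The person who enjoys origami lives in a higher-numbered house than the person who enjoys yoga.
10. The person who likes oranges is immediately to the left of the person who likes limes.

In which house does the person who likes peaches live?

Clue 9 places the person who enjoys origami in house 5.
The flute player is narrowed to house 1 or 5; consider each.
Placing it in house 1 leads to a contradiction, so it's in house 5.
The harp player is narrowed to house 1 or 2 or 3; consider each.
Placing it in house 2 and house 3 leads to a contradiction, so it's in house 1.
The person who enjoys photography is in house 2 (clue 7).
So house 1 gets painting for hobby.
The guitar player is narrowed to house 3 or 4; consider each.
Placing it in house 4 leads to a contradiction, so it's in house 3.
The person who enjoys yoga is in house 3 (clue 6).
House 4 hobby: only pottery fits.
The person who likes cherries is in house 4 (clue 5).
House 2's favorite fruit must be oranges (nothing else left).
The drum player is in house 2 (clue 1).
Clue 10: the person who likes limes is in house 3.
House 4 instrument: only trumpet fits.
So house 5 gets peaches for favorite fruit.
So house 1 gets grapes for favorite fruit.
So: house 1 = harp/grapes/painting, house 2 = drum/oranges/photography, house 3 = guitar/limes/yoga, house 4 = trumpet/cherries/pottery, house 5 = flute/peaches/origami.

5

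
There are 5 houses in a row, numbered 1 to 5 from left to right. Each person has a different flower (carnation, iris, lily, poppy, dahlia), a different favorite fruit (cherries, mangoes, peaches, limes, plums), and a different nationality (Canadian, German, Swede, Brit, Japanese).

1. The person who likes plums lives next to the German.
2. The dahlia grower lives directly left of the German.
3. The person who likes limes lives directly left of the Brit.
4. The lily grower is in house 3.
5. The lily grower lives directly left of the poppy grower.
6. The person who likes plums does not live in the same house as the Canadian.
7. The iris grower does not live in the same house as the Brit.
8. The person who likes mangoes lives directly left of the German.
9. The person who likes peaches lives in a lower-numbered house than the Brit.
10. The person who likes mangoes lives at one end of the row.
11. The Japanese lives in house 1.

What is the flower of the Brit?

carnation

The lily grower is in house 3 (clue 4).
Clue 5 places the poppy grower in house 4.
Clue 10: the person who likes mangoes is in house 1.
From clue 11, the Japanese must be in house 1.
Clue 8 places the German in house 2.
The person who likes plums is in house 3 (clue 1).
From clue 2, the dahlia grower must be in house 1.
That leaves cherries as the favorite fruit for house 5.
The carnation grower is narrowed to house 2 or 5; consider each.
Placing it in house 2 leads to a contradiction, so it's in house 5.
House 2 flower: only iris fits.
The person who likes limes is narrowed to house 2 or 4; consider each.
Placing it in house 2 leads to a contradiction, so it's in house 4.
Clue 3: the Brit is in house 5.
So house 2 gets peaches for favorite fruit.
House 3 nationality: only Swede fits.
House 4 nationality: only Canadian fits.
So: house 1 = dahlia/mangoes/Japanese, house 2 = iris/peaches/German, house 3 = lily/plums/Swede, house 4 = poppy/limes/Canadian, house 5 = carnation/cherries/Brit.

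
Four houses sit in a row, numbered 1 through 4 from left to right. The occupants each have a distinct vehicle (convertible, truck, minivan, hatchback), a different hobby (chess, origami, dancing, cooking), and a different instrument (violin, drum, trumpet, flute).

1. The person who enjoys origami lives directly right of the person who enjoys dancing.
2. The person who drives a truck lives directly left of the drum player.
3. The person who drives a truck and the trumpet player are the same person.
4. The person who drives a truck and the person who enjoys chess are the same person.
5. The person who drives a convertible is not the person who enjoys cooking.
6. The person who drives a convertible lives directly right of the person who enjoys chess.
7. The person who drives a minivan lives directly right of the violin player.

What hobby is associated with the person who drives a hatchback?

The person who drives a convertible is narrowed to house 2 or 3 or 4; consider each.
Placing it in house 3 and house 4 leads to a contradiction, so it's in house 2.
By clue 6, the person who enjoys chess is in house 1.
By clue 4, the person who drives a truck is in house 1.
That leaves dancing as the hobby for house 2.
From clue 1, the person who enjoys origami must be in house 3.
The drum player is in house 2 (clue 2).
Clue 3: the trumpet player is in house 1.
The only hobby still possible for house 4 is cooking.
The only instrument still possible for house 4 is flute.
Clue 7 places the person who drives a minivan in house 4.
House 3 vehicle: only hatchback fits.
The only instrument still possible for house 3 is violin.
So: house 1 = truck/chess/trumpet, house 2 = convertible/dancing/drum, house 3 = hatchback/origami/violin, house 4 = minivan/cooking/flute.

origami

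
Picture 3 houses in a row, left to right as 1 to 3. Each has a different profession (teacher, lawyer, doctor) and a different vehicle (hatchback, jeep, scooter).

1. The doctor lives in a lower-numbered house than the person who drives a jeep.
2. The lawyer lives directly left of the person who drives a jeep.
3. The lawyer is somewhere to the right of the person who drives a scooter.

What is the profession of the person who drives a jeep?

Clue 3 places the lawyer in house 2.
Clue 3: the person who drives a scooter is in house 1.
House 1's profession must be doctor (nothing else left).
The only profession still possible for house 3 is teacher.
From clue 2, the person who drives a jeep must be in house 3.
House 2 vehicle: only hatchback fits.
So: house 1 = doctor/scooter, house 2 = lawyer/hatchback, house 3 = teacher/jeep.

teacher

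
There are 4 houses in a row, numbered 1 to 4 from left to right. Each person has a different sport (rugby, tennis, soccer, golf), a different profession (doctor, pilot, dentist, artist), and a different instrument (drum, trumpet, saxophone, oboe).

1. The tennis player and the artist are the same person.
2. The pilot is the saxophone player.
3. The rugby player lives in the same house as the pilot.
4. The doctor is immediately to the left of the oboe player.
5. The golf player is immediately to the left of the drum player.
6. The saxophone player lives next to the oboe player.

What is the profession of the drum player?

doctor

The golf player is narrowed to house 1 or 2 or 3; consider each.
Placing it in house 2 and house 3 leads to a contradiction, so it's in house 1.
From clue 5, the drum player must be in house 2.
That leaves dentist as the profession for house 1.
House 1 instrument: only trumpet fits.
The rugby player is narrowed to house 3 or 4; consider each.
Placing it in house 3 leads to a contradiction, so it's in house 4.
The pilot is in house 4 (clue 3).
Clue 2 places the saxophone player in house 4.
From clue 6, the oboe player must be in house 3.
From clue 4, the doctor must be in house 2.
That leaves artist as the profession for house 3.
From clue 1, the tennis player must be in house 3.
That leaves soccer as the sport for house 2.
So: house 1 = golf/dentist/trumpet, house 2 = soccer/doctor/drum, house 3 = tennis/artist/oboe, house 4 = rugby/pilot/saxophone.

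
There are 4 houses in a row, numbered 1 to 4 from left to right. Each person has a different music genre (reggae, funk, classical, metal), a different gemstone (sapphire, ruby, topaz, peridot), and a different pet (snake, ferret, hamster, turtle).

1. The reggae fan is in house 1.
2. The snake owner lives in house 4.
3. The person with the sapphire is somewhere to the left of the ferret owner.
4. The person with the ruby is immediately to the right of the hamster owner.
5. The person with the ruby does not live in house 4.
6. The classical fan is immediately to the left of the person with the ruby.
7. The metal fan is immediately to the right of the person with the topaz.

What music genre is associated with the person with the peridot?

funk

Clue 1 places the reggae fan in house 1.
By clue 2, the snake owner is in house 4.
House 2 music genre: only classical fits.
That leaves peridot as the gemstone for house 4.
The person with the ruby is in house 3 (clue 6).
That leaves sapphire as the gemstone for house 1.
House 2 gemstone: only topaz fits.
Clue 4 places the hamster owner in house 2.
The metal fan is in house 3 (clue 7).
So house 4 gets funk for music genre.
That leaves turtle as the pet for house 1.
House 3 pet: only ferret fits.
So: house 1 = reggae/sapphire/turtle, house 2 = classical/topaz/hamster, house 3 = metal/ruby/ferret, house 4 = funk/peridot/snake.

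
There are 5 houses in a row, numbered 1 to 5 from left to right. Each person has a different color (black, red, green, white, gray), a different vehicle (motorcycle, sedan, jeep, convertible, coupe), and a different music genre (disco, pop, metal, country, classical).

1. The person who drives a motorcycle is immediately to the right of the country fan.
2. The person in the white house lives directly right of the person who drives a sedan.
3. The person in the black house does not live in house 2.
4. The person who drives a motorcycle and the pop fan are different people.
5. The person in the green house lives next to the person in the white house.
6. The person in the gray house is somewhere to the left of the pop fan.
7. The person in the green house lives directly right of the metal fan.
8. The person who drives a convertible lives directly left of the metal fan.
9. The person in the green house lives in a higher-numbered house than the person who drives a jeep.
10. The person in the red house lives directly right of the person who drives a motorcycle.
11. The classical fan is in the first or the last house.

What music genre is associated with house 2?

metal

That leaves coupe as the vehicle for house 5.
The classical fan is narrowed to house 1 or 5; consider each.
Placing it in house 5 leads to a contradiction, so it's in house 1.
The person in the red house is narrowed to house 4 or 5; consider each.
Placing it in house 4 leads to a contradiction, so it's in house 5.
Clue 10 places the person who drives a motorcycle in house 4.
The country fan is in house 3 (clue 1).
The only music genre still possible for house 4 is disco.
House 5's music genre must be pop (nothing else left).
Clue 7: the person in the green house is in house 3.
Clue 8 places the person who drives a convertible in house 1.
House 3 vehicle: only sedan fits.
So house 2 gets metal for music genre.
Clue 2 places the person in the white house in house 4.
So house 2 gets gray for color.
The only vehicle still possible for house 2 is jeep.
So house 1 gets black for color.
So: house 1 = black/convertible/classical, house 2 = gray/jeep/metal, house 3 = green/sedan/country, house 4 = white/motorcycle/disco, house 5 = red/coupe/pop.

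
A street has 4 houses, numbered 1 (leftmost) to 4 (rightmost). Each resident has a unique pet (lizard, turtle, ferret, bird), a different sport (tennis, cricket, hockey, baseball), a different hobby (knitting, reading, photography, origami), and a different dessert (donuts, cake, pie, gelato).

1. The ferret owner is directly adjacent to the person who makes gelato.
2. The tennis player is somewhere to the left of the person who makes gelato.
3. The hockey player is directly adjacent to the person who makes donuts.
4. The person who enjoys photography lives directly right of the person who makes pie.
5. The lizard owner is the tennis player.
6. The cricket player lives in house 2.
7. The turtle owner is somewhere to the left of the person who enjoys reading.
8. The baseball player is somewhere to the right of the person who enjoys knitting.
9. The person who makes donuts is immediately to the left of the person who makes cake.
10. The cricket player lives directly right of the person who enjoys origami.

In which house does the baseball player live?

By clue 6, the cricket player is in house 2.
Clue 10: the person who enjoys origami is in house 1.
House 1 dessert: only pie fits.
The person who enjoys photography is in house 2 (clue 4).
That leaves reading as the hobby for house 4.
Clue 8 places the baseball player in house 4.
House 3 hobby: only knitting fits.
From clue 3, the person who makes donuts must be in house 2.
The person who makes cake is in house 3 (clue 9).
House 4's dessert must be gelato (nothing else left).
Clue 1: the ferret owner is in house 3.
House 4 pet: only bird fits.
By clue 5, the tennis player is in house 1.
That leaves lizard as the pet for house 1.
House 2's pet must be turtle (nothing else left).
That leaves hockey as the sport for house 3.
So: house 1 = lizard/tennis/origami/pie, house 2 = turtle/cricket/photography/donuts, house 3 = ferret/hockey/knitting/cake, house 4 = bird/baseball/reading/gelato.

4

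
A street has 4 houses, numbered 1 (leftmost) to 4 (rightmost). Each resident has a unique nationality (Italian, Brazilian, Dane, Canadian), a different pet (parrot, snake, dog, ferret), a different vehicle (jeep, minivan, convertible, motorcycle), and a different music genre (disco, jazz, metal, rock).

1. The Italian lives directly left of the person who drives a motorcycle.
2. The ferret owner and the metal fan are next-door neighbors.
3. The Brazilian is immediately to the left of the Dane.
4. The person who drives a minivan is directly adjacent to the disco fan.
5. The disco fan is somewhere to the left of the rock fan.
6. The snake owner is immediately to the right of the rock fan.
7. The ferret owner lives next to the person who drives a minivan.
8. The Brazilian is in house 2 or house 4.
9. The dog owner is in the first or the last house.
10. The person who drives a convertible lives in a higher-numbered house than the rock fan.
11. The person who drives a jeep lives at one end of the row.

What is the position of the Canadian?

4

Clue 8 places the Brazilian in house 2.
Clue 3 places the Dane in house 3.
So house 4 gets Canadian for nationality.
Clue 1: the person who drives a motorcycle is in house 2.
So house 1 gets Italian for nationality.
From clue 4, the disco fan must be in house 2.
From clue 5, the rock fan must be in house 3.
Clue 6: the snake owner is in house 4.
Clue 10 places the person who drives a convertible in house 4.
House 1's pet must be dog (nothing else left).
House 2 pet: only ferret fits.
That leaves parrot as the pet for house 3.
House 3's vehicle must be minivan (nothing else left).
By clue 2, the metal fan is in house 1.
The only vehicle still possible for house 1 is jeep.
House 4's music genre must be jazz (nothing else left).
So: house 1 = Italian/dog/jeep/metal, house 2 = Brazilian/ferret/motorcycle/disco, house 3 = Dane/parrot/minivan/rock, house 4 = Canadian/snake/convertible/jazz.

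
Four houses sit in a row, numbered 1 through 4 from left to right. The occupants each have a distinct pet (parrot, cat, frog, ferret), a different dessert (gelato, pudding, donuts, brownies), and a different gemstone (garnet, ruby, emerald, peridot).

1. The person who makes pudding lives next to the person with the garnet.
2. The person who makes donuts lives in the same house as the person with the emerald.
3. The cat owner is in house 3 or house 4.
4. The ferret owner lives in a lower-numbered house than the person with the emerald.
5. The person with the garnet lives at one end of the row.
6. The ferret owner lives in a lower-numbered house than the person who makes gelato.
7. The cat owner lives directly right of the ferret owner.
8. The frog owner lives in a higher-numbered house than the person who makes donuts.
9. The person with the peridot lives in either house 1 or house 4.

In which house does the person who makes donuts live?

House 1's pet must be parrot (nothing else left).
Clue 4: the ferret owner is in house 2.
The person with the emerald is in house 3 (clue 4).
Clue 7 places the cat owner in house 3.
That leaves frog as the pet for house 4.
House 1 dessert: only brownies fits.
The only dessert still possible for house 4 is gelato.
The only gemstone still possible for house 2 is ruby.
From clue 2, the person who makes donuts must be in house 3.
So house 2 gets pudding for dessert.
From clue 1, the person with the garnet must be in house 1.
House 4's gemstone must be peridot (nothing else left).
So: house 1 = parrot/brownies/garnet, house 2 = ferret/pudding/ruby, house 3 = cat/donuts/emerald, house 4 = frog/gelato/peridot.

3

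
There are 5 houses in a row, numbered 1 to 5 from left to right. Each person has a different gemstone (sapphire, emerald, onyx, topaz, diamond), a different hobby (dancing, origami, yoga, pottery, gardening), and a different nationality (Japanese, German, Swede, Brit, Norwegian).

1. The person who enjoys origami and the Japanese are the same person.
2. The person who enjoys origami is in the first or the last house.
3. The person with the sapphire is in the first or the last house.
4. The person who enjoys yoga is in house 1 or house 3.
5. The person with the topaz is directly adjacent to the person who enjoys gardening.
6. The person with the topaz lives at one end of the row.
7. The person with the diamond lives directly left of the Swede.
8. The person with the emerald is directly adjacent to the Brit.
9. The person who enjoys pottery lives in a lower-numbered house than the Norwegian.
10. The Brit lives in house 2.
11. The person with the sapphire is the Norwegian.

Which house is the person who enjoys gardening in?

Clue 10 places the Brit in house 2.
Clue 11 places the person with the sapphire in house 5.
From clue 11, the Norwegian must be in house 5.
House 1's gemstone must be topaz (nothing else left).
Clue 1 places the person who enjoys origami in house 1.
Clue 1 places the Japanese in house 1.
From clue 5, the person who enjoys gardening must be in house 2.
Clue 8: the person with the emerald is in house 3.
The only gemstone still possible for house 2 is diamond.
House 4's gemstone must be onyx (nothing else left).
That leaves yoga as the hobby for house 3.
That leaves dancing as the hobby for house 5.
Clue 7: the Swede is in house 3.
The only hobby still possible for house 4 is pottery.
The only nationality still possible for house 4 is German.
So: house 1 = topaz/origami/Japanese, house 2 = diamond/gardening/Brit, house 3 = emerald/yoga/Swede, house 4 = onyx/pottery/German, house 5 = sapphire/dancing/Norwegian.

2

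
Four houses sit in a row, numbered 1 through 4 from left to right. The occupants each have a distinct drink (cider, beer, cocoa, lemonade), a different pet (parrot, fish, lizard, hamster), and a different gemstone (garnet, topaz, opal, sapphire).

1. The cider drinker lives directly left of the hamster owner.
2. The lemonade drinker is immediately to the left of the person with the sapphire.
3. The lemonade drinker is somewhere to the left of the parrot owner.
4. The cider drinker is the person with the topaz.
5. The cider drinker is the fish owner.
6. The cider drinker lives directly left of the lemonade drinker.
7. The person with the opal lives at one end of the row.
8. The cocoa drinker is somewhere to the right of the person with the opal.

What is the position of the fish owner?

2

From clue 8, the person with the opal must be in house 1.
Clue 4: the cider drinker is in house 2.
The person with the topaz is in house 2 (clue 4).
Clue 5: the fish owner is in house 2.
By clue 6, the lemonade drinker is in house 3.
The only drink still possible for house 1 is beer.
House 4's drink must be cocoa (nothing else left).
House 1 pet: only lizard fits.
So house 3 gets hamster for pet.
So house 4 gets parrot for pet.
Clue 2: the person with the sapphire is in house 4.
House 3's gemstone must be garnet (nothing else left).
So: house 1 = beer/lizard/opal, house 2 = cider/fish/topaz, house 3 = lemonade/hamster/garnet, house 4 = cocoa/parrot/sapphire.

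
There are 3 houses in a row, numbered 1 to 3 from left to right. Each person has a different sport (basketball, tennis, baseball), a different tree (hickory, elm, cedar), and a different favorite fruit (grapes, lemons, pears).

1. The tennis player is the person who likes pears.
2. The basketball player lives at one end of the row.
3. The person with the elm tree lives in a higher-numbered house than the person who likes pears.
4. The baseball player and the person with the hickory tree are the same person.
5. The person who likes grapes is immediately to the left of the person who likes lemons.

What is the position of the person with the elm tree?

House 3's favorite fruit must be lemons (nothing else left).
By clue 5, the person who likes grapes is in house 2.
That leaves pears as the favorite fruit for house 1.
Clue 1 places the tennis player in house 1.
House 2 sport: only baseball fits.
That leaves basketball as the sport for house 3.
The person with the hickory tree is in house 2 (clue 4).
The only tree still possible for house 1 is cedar.
So house 3 gets elm for tree.
So: house 1 = tennis/cedar/pears, house 2 = baseball/hickory/grapes, house 3 = basketball/elm/lemons.

3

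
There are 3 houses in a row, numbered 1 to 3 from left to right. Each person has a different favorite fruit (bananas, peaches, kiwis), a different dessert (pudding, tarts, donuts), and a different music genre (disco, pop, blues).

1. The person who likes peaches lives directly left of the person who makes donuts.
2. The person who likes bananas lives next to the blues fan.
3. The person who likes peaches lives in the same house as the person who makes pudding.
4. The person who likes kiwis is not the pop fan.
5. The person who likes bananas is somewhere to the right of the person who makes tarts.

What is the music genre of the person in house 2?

So house 3 gets donuts for dessert.
The person who likes peaches is in house 2 (clue 1).
From clue 3, the person who makes pudding must be in house 2.
House 1 favorite fruit: only kiwis fits.
The only favorite fruit still possible for house 3 is bananas.
House 1's dessert must be tarts (nothing else left).
The blues fan is in house 2 (clue 2).
House 1's music genre must be disco (nothing else left).
That leaves pop as the music genre for house 3.
So: house 1 = kiwis/tarts/disco, house 2 = peaches/pudding/blues, house 3 = bananas/donuts/pop.

blues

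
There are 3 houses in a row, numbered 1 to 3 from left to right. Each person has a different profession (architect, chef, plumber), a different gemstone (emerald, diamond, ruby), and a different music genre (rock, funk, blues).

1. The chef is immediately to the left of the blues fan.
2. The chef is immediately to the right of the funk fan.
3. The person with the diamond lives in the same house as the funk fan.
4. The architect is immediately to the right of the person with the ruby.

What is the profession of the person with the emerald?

architect

By clue 2, the chef is in house 2.
From clue 2, the funk fan must be in house 1.
The person with the diamond is in house 1 (clue 3).
That leaves plumber as the profession for house 1.
That leaves architect as the profession for house 3.
That leaves ruby as the gemstone for house 2.
So house 3 gets emerald for gemstone.
Clue 1 places the blues fan in house 3.
House 2's music genre must be rock (nothing else left).
So: house 1 = plumber/diamond/funk, house 2 = chef/ruby/rock, house 3 = architect/emerald/blues.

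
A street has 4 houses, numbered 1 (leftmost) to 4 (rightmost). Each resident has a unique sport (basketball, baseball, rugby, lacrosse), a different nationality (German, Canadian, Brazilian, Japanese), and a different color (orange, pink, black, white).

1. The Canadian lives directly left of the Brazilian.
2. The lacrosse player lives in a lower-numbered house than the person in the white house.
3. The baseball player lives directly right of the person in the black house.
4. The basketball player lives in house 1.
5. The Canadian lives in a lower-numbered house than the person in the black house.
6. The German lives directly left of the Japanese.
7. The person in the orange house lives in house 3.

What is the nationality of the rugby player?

Japanese

From clue 4, the basketball player must be in house 1.
Clue 7 places the person in the orange house in house 3.
So house 1 gets pink for color.
The only color still possible for house 2 is black.
House 4's color must be white (nothing else left).
Clue 3 places the baseball player in house 3.
The Canadian is in house 1 (clue 5).
That leaves lacrosse as the sport for house 2.
The only sport still possible for house 4 is rugby.
House 4's nationality must be Japanese (nothing else left).
Clue 1 places the Brazilian in house 2.
From clue 6, the German must be in house 3.
So: house 1 = basketball/Canadian/pink, house 2 = lacrosse/Brazilian/black, house 3 = baseball/German/orange, house 4 = rugby/Japanese/white.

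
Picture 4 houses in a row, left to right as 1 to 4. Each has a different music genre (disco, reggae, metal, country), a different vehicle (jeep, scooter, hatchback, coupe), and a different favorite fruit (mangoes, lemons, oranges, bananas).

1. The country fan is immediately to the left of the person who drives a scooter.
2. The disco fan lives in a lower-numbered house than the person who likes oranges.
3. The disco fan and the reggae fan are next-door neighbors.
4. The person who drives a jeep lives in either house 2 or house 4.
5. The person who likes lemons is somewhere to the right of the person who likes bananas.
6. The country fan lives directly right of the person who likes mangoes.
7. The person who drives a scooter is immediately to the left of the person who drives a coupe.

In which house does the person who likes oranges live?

House 1's vehicle must be hatchback (nothing else left).
The country fan is in house 2 (clue 1).
Clue 1: the person who drives a scooter is in house 3.
Clue 6: the person who likes mangoes is in house 1.
Clue 7 places the person who drives a coupe in house 4.
House 2's vehicle must be jeep (nothing else left).
Clue 3 places the disco fan in house 3.
The reggae fan is in house 4 (clue 3).
So house 1 gets metal for music genre.
From clue 2, the person who likes oranges must be in house 4.
So house 2 gets bananas for favorite fruit.
The only favorite fruit still possible for house 3 is lemons.
So: house 1 = metal/hatchback/mangoes, house 2 = country/jeep/bananas, house 3 = disco/scooter/lemons, house 4 = reggae/coupe/oranges.

4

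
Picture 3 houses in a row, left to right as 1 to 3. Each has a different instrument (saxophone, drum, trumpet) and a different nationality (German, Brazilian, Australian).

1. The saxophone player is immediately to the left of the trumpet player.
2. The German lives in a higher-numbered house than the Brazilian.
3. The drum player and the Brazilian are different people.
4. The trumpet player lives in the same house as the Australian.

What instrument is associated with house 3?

House 1 nationality: only Brazilian fits.
The only instrument still possible for house 1 is saxophone.
The trumpet player is in house 2 (clue 1).
From clue 4, the Australian must be in house 2.
House 3 instrument: only drum fits.
So house 3 gets German for nationality.
So: house 1 = saxophone/Brazilian, house 2 = trumpet/Australian, house 3 = drum/German.

drum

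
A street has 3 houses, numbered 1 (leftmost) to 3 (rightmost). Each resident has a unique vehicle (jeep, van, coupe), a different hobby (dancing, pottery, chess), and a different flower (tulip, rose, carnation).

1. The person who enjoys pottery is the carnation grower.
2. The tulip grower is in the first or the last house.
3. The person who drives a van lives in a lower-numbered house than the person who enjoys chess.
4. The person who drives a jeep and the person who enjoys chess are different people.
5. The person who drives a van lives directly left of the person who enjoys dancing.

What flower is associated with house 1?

So house 1 gets pottery for hobby.
The carnation grower is in house 1 (clue 1).
So house 2 gets rose for flower.
The only flower still possible for house 3 is tulip.
The person who drives a van is narrowed to house 1 or 2; consider each.
Placing it in house 2 leads to a contradiction, so it's in house 1.
Clue 5 places the person who enjoys dancing in house 2.
House 3's hobby must be chess (nothing else left).
The person who drives a jeep is in house 2 (clue 4).
So house 3 gets coupe for vehicle.
So: house 1 = van/pottery/carnation, house 2 = jeep/dancing/rose, house 3 = coupe/chess/tulip.

carnation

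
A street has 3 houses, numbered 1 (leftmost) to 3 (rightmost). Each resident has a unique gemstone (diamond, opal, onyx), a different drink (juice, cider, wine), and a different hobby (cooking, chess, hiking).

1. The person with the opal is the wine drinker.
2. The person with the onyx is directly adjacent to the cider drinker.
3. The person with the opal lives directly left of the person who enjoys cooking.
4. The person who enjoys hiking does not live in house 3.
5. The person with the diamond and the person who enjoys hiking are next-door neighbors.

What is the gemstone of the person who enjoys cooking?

diamond

The person with the opal is narrowed to house 1 or 2; consider each.
Placing it in house 2 leads to a contradiction, so it's in house 1.
Clue 1: the wine drinker is in house 1.
Clue 3 places the person who enjoys cooking in house 2.
That leaves hiking as the hobby for house 1.
So house 3 gets chess for hobby.
From clue 5, the person with the diamond must be in house 2.
House 3 gemstone: only onyx fits.
The cider drinker is in house 2 (clue 2).
House 3 drink: only juice fits.
So: house 1 = opal/wine/hiking, house 2 = diamond/cider/cooking, house 3 = onyx/juice/chess.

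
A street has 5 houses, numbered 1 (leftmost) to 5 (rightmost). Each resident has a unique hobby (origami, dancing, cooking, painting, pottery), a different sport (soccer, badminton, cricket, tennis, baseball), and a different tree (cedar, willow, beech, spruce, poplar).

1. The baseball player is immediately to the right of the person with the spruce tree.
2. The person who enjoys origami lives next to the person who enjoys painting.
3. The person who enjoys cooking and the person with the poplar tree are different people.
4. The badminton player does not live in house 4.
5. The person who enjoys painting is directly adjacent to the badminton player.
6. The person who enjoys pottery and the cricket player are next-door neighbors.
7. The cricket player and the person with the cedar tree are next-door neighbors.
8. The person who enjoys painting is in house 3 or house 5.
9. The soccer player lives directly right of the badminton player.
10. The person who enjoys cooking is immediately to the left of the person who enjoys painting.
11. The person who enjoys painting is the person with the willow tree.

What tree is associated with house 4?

Clue 8 places the person who enjoys painting in house 3.
By clue 10, the person who enjoys cooking is in house 2.
The person with the willow tree is in house 3 (clue 11).
Clue 2: the person who enjoys origami is in house 4.
The badminton player is in house 2 (clue 5).
From clue 9, the soccer player must be in house 3.
House 1 sport: only tennis fits.
That leaves cricket as the sport for house 4.
That leaves baseball as the sport for house 5.
Clue 1 places the person with the spruce tree in house 4.
From clue 6, the person who enjoys pottery must be in house 5.
The person with the cedar tree is in house 5 (clue 7).
The only hobby still possible for house 1 is dancing.
That leaves poplar as the tree for house 1.
That leaves beech as the tree for house 2.
So: house 1 = dancing/tennis/poplar, house 2 = cooking/badminton/beech, house 3 = painting/soccer/willow, house 4 = origami/cricket/spruce, house 5 = pottery/baseball/cedar.

spruce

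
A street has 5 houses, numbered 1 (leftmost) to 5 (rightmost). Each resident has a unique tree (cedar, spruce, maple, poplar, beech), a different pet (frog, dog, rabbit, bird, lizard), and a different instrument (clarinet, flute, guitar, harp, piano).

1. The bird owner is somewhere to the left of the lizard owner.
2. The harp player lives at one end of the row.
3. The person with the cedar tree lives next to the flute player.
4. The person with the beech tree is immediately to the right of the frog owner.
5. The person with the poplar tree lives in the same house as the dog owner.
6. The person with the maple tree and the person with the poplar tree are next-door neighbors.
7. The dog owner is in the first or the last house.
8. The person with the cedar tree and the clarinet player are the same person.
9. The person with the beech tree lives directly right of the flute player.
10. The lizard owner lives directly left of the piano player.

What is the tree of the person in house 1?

The person with the maple tree is narrowed to house 2 or 4; consider each.
Placing it in house 2 leads to a contradiction, so it's in house 4.
Clue 6 places the person with the poplar tree in house 5.
The dog owner is in house 5 (clue 5).
The person with the beech tree is narrowed to house 2 or 3; consider each.
Placing it in house 2 leads to a contradiction, so it's in house 3.
The frog owner is in house 2 (clue 4).
From clue 9, the flute player must be in house 2.
Clue 3: the person with the cedar tree is in house 1.
From clue 8, the clarinet player must be in house 1.
The only tree still possible for house 2 is spruce.
House 3's instrument must be guitar (nothing else left).
That leaves piano as the instrument for house 4.
The only instrument still possible for house 5 is harp.
Clue 10 places the lizard owner in house 3.
House 4's pet must be rabbit (nothing else left).
That leaves bird as the pet for house 1.
So: house 1 = cedar/bird/clarinet, house 2 = spruce/frog/flute, house 3 = beech/lizard/guitar, house 4 = maple/rabbit/piano, house 5 = poplar/dog/harp.

cedar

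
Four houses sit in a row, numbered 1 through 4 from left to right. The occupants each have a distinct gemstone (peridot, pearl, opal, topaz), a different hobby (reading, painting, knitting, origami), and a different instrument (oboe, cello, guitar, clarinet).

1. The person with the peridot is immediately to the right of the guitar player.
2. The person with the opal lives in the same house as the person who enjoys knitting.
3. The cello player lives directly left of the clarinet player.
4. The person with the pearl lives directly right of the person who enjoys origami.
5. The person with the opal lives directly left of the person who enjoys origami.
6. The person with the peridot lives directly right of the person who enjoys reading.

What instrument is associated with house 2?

The only hobby still possible for house 4 is painting.
The person with the opal is narrowed to house 1 or 2; consider each.
Placing it in house 2 leads to a contradiction, so it's in house 1.
By clue 2, the person who enjoys knitting is in house 1.
From clue 5, the person who enjoys origami must be in house 2.
House 3's hobby must be reading (nothing else left).
Clue 4: the person with the pearl is in house 3.
The person with the peridot is in house 4 (clue 6).
That leaves topaz as the gemstone for house 2.
Clue 1: the guitar player is in house 3.
The cello player is in house 1 (clue 3).
From clue 3, the clarinet player must be in house 2.
That leaves oboe as the instrument for house 4.
So: house 1 = opal/knitting/cello, house 2 = topaz/origami/clarinet, house 3 = pearl/reading/guitar, house 4 = peridot/painting/oboe.

clarinet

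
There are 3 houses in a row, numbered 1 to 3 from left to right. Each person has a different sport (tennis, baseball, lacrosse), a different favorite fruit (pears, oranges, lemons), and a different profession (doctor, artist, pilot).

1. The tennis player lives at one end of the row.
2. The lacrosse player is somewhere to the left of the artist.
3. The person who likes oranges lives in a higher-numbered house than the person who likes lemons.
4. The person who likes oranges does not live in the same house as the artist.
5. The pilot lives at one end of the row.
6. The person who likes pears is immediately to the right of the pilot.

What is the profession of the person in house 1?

The person who likes pears is in house 2 (clue 6).
Clue 6 places the pilot in house 1.
House 1's favorite fruit must be lemons (nothing else left).
That leaves oranges as the favorite fruit for house 3.
The artist is in house 2 (clue 4).
House 3 profession: only doctor fits.
Clue 2: the lacrosse player is in house 1.
The only sport still possible for house 2 is baseball.
That leaves tennis as the sport for house 3.
So: house 1 = lacrosse/lemons/pilot, house 2 = baseball/pears/artist, house 3 = tennis/oranges/doctor.

pilot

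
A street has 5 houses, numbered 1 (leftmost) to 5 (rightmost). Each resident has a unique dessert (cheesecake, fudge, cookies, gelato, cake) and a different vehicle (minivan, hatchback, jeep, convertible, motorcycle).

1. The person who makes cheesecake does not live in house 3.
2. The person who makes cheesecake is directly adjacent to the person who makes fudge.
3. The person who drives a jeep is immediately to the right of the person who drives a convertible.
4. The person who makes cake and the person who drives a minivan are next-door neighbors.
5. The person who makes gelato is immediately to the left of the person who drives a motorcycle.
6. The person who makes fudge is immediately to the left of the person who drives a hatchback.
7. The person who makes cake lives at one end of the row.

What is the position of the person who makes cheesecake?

1

House 1 vehicle: only convertible fits.
By clue 3, the person who drives a jeep is in house 2.
Clue 4 places the person who makes cake in house 5.
So house 4 gets minivan for vehicle.
Clue 6 places the person who makes fudge in house 2.
From clue 6, the person who drives a hatchback must be in house 3.
The only dessert still possible for house 3 is cookies.
House 4 dessert: only gelato fits.
The only vehicle still possible for house 5 is motorcycle.
So house 1 gets cheesecake for dessert.
So: house 1 = cheesecake/convertible, house 2 = fudge/jeep, house 3 = cookies/hatchback, house 4 = gelato/minivan, house 5 = cake/motorcycle.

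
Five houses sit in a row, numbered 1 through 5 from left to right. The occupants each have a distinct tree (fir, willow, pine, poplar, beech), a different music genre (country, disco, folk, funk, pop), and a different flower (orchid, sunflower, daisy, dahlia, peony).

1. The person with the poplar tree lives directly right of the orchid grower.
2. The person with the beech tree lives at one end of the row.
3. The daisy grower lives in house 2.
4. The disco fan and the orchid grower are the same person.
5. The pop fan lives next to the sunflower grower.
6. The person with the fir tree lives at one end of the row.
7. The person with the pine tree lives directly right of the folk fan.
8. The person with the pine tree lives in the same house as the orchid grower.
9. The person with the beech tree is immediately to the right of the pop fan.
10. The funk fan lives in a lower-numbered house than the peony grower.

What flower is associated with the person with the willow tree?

By clue 3, the daisy grower is in house 2.
From clue 9, the person with the beech tree must be in house 5.
From clue 9, the pop fan must be in house 4.
House 5's music genre must be country (nothing else left).
Clue 1 places the person with the poplar tree in house 4.
Clue 1: the orchid grower is in house 3.
By clue 4, the disco fan is in house 3.
From clue 8, the person with the pine tree must be in house 3.
House 1 tree: only fir fits.
House 2 tree: only willow fits.
House 1's flower must be dahlia (nothing else left).
That leaves peony as the flower for house 4.
House 5's flower must be sunflower (nothing else left).
By clue 7, the folk fan is in house 2.
So house 1 gets funk for music genre.
So: house 1 = fir/funk/dahlia, house 2 = willow/folk/daisy, house 3 = pine/disco/orchid, house 4 = poplar/pop/peony, house 5 = beech/country/sunflower.

daisy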